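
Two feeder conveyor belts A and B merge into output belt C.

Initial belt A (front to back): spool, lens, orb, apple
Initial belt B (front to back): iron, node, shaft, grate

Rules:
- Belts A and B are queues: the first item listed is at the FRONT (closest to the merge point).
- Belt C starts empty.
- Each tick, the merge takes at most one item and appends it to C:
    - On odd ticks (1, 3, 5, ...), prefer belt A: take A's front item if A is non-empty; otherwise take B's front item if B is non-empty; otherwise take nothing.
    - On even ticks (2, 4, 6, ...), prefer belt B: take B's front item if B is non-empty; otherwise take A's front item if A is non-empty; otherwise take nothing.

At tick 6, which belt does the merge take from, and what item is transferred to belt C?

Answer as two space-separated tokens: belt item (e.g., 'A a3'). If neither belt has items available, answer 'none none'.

Answer: B shaft

Derivation:
Tick 1: prefer A, take spool from A; A=[lens,orb,apple] B=[iron,node,shaft,grate] C=[spool]
Tick 2: prefer B, take iron from B; A=[lens,orb,apple] B=[node,shaft,grate] C=[spool,iron]
Tick 3: prefer A, take lens from A; A=[orb,apple] B=[node,shaft,grate] C=[spool,iron,lens]
Tick 4: prefer B, take node from B; A=[orb,apple] B=[shaft,grate] C=[spool,iron,lens,node]
Tick 5: prefer A, take orb from A; A=[apple] B=[shaft,grate] C=[spool,iron,lens,node,orb]
Tick 6: prefer B, take shaft from B; A=[apple] B=[grate] C=[spool,iron,lens,node,orb,shaft]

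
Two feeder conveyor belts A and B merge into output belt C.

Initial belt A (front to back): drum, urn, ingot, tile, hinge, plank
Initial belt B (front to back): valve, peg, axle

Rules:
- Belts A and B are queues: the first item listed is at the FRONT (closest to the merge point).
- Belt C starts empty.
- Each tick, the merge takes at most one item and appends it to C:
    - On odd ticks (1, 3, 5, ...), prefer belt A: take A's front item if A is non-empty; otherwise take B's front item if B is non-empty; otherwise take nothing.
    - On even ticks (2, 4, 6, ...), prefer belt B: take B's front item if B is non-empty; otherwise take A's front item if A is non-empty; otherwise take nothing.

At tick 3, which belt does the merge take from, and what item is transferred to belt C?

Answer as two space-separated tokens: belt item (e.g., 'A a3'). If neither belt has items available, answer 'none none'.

Tick 1: prefer A, take drum from A; A=[urn,ingot,tile,hinge,plank] B=[valve,peg,axle] C=[drum]
Tick 2: prefer B, take valve from B; A=[urn,ingot,tile,hinge,plank] B=[peg,axle] C=[drum,valve]
Tick 3: prefer A, take urn from A; A=[ingot,tile,hinge,plank] B=[peg,axle] C=[drum,valve,urn]

Answer: A urn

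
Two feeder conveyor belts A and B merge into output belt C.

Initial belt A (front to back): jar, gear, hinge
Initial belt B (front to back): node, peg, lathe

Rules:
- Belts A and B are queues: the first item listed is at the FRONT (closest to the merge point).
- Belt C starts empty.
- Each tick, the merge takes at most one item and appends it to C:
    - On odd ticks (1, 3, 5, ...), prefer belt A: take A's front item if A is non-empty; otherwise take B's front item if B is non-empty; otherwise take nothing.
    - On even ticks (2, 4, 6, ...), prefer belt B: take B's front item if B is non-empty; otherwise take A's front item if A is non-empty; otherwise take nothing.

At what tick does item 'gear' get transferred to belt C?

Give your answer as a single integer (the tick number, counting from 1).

Tick 1: prefer A, take jar from A; A=[gear,hinge] B=[node,peg,lathe] C=[jar]
Tick 2: prefer B, take node from B; A=[gear,hinge] B=[peg,lathe] C=[jar,node]
Tick 3: prefer A, take gear from A; A=[hinge] B=[peg,lathe] C=[jar,node,gear]

Answer: 3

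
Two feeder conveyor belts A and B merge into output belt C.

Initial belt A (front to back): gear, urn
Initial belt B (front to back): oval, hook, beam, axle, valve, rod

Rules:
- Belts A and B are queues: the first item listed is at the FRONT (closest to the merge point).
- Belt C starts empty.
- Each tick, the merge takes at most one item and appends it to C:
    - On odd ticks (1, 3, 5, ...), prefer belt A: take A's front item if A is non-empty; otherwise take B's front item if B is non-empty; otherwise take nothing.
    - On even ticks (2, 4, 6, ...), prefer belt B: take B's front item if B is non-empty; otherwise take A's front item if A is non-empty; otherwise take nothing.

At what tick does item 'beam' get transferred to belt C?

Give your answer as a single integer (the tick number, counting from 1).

Tick 1: prefer A, take gear from A; A=[urn] B=[oval,hook,beam,axle,valve,rod] C=[gear]
Tick 2: prefer B, take oval from B; A=[urn] B=[hook,beam,axle,valve,rod] C=[gear,oval]
Tick 3: prefer A, take urn from A; A=[-] B=[hook,beam,axle,valve,rod] C=[gear,oval,urn]
Tick 4: prefer B, take hook from B; A=[-] B=[beam,axle,valve,rod] C=[gear,oval,urn,hook]
Tick 5: prefer A, take beam from B; A=[-] B=[axle,valve,rod] C=[gear,oval,urn,hook,beam]

Answer: 5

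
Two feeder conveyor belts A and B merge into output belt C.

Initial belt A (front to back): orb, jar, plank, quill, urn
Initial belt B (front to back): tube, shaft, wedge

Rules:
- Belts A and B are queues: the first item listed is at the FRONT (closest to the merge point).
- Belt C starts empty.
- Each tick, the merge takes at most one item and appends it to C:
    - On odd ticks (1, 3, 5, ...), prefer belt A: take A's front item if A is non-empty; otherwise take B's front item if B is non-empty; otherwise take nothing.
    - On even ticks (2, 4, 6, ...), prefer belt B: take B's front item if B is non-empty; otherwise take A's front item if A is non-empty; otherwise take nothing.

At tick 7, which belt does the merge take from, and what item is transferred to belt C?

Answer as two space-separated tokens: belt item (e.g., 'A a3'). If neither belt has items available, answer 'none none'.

Answer: A quill

Derivation:
Tick 1: prefer A, take orb from A; A=[jar,plank,quill,urn] B=[tube,shaft,wedge] C=[orb]
Tick 2: prefer B, take tube from B; A=[jar,plank,quill,urn] B=[shaft,wedge] C=[orb,tube]
Tick 3: prefer A, take jar from A; A=[plank,quill,urn] B=[shaft,wedge] C=[orb,tube,jar]
Tick 4: prefer B, take shaft from B; A=[plank,quill,urn] B=[wedge] C=[orb,tube,jar,shaft]
Tick 5: prefer A, take plank from A; A=[quill,urn] B=[wedge] C=[orb,tube,jar,shaft,plank]
Tick 6: prefer B, take wedge from B; A=[quill,urn] B=[-] C=[orb,tube,jar,shaft,plank,wedge]
Tick 7: prefer A, take quill from A; A=[urn] B=[-] C=[orb,tube,jar,shaft,plank,wedge,quill]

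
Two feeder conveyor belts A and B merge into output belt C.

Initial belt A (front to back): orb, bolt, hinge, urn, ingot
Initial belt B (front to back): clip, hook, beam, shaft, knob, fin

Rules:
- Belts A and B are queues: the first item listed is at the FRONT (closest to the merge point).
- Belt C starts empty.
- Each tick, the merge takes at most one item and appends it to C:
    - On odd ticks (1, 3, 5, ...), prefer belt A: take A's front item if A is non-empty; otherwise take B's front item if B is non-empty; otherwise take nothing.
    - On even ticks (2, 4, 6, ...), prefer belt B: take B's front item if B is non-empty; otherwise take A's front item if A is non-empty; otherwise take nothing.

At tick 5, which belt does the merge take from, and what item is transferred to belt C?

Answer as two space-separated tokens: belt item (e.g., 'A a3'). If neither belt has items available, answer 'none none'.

Answer: A hinge

Derivation:
Tick 1: prefer A, take orb from A; A=[bolt,hinge,urn,ingot] B=[clip,hook,beam,shaft,knob,fin] C=[orb]
Tick 2: prefer B, take clip from B; A=[bolt,hinge,urn,ingot] B=[hook,beam,shaft,knob,fin] C=[orb,clip]
Tick 3: prefer A, take bolt from A; A=[hinge,urn,ingot] B=[hook,beam,shaft,knob,fin] C=[orb,clip,bolt]
Tick 4: prefer B, take hook from B; A=[hinge,urn,ingot] B=[beam,shaft,knob,fin] C=[orb,clip,bolt,hook]
Tick 5: prefer A, take hinge from A; A=[urn,ingot] B=[beam,shaft,knob,fin] C=[orb,clip,bolt,hook,hinge]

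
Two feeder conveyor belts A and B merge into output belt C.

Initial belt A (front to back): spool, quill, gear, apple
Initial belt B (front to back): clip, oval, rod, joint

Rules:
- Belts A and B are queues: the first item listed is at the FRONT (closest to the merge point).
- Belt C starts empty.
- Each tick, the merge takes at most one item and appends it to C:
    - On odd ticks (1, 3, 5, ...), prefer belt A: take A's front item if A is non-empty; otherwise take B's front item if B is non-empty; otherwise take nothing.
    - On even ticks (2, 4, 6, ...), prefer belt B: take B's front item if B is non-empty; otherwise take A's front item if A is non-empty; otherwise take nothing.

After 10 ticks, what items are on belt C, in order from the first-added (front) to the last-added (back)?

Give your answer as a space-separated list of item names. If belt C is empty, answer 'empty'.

Answer: spool clip quill oval gear rod apple joint

Derivation:
Tick 1: prefer A, take spool from A; A=[quill,gear,apple] B=[clip,oval,rod,joint] C=[spool]
Tick 2: prefer B, take clip from B; A=[quill,gear,apple] B=[oval,rod,joint] C=[spool,clip]
Tick 3: prefer A, take quill from A; A=[gear,apple] B=[oval,rod,joint] C=[spool,clip,quill]
Tick 4: prefer B, take oval from B; A=[gear,apple] B=[rod,joint] C=[spool,clip,quill,oval]
Tick 5: prefer A, take gear from A; A=[apple] B=[rod,joint] C=[spool,clip,quill,oval,gear]
Tick 6: prefer B, take rod from B; A=[apple] B=[joint] C=[spool,clip,quill,oval,gear,rod]
Tick 7: prefer A, take apple from A; A=[-] B=[joint] C=[spool,clip,quill,oval,gear,rod,apple]
Tick 8: prefer B, take joint from B; A=[-] B=[-] C=[spool,clip,quill,oval,gear,rod,apple,joint]
Tick 9: prefer A, both empty, nothing taken; A=[-] B=[-] C=[spool,clip,quill,oval,gear,rod,apple,joint]
Tick 10: prefer B, both empty, nothing taken; A=[-] B=[-] C=[spool,clip,quill,oval,gear,rod,apple,joint]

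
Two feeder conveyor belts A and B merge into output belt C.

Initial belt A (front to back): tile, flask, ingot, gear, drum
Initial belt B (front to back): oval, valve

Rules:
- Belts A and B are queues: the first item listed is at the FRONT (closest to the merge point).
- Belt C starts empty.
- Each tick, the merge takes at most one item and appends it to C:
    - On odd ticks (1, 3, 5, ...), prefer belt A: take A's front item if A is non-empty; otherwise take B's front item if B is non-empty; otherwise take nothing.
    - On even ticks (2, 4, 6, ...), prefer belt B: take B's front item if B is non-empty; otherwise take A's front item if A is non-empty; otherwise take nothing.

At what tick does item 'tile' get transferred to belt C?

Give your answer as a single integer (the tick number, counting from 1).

Answer: 1

Derivation:
Tick 1: prefer A, take tile from A; A=[flask,ingot,gear,drum] B=[oval,valve] C=[tile]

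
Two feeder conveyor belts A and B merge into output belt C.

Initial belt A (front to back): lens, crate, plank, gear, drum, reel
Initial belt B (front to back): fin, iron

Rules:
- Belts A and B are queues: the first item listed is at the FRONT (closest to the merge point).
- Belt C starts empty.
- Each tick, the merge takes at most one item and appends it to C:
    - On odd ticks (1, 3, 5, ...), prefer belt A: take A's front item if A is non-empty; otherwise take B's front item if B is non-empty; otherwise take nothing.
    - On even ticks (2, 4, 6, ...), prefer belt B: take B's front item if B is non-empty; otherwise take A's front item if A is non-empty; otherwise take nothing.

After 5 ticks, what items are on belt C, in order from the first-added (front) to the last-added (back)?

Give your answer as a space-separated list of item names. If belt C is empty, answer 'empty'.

Answer: lens fin crate iron plank

Derivation:
Tick 1: prefer A, take lens from A; A=[crate,plank,gear,drum,reel] B=[fin,iron] C=[lens]
Tick 2: prefer B, take fin from B; A=[crate,plank,gear,drum,reel] B=[iron] C=[lens,fin]
Tick 3: prefer A, take crate from A; A=[plank,gear,drum,reel] B=[iron] C=[lens,fin,crate]
Tick 4: prefer B, take iron from B; A=[plank,gear,drum,reel] B=[-] C=[lens,fin,crate,iron]
Tick 5: prefer A, take plank from A; A=[gear,drum,reel] B=[-] C=[lens,fin,crate,iron,plank]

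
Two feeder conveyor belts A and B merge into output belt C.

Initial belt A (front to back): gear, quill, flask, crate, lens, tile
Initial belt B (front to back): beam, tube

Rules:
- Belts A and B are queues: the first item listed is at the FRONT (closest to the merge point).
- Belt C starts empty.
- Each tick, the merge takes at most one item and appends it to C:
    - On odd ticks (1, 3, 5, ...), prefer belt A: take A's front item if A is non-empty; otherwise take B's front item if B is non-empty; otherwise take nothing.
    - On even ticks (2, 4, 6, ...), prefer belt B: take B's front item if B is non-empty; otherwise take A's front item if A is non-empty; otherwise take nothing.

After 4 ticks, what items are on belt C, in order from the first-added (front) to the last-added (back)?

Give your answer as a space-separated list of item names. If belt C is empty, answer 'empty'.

Answer: gear beam quill tube

Derivation:
Tick 1: prefer A, take gear from A; A=[quill,flask,crate,lens,tile] B=[beam,tube] C=[gear]
Tick 2: prefer B, take beam from B; A=[quill,flask,crate,lens,tile] B=[tube] C=[gear,beam]
Tick 3: prefer A, take quill from A; A=[flask,crate,lens,tile] B=[tube] C=[gear,beam,quill]
Tick 4: prefer B, take tube from B; A=[flask,crate,lens,tile] B=[-] C=[gear,beam,quill,tube]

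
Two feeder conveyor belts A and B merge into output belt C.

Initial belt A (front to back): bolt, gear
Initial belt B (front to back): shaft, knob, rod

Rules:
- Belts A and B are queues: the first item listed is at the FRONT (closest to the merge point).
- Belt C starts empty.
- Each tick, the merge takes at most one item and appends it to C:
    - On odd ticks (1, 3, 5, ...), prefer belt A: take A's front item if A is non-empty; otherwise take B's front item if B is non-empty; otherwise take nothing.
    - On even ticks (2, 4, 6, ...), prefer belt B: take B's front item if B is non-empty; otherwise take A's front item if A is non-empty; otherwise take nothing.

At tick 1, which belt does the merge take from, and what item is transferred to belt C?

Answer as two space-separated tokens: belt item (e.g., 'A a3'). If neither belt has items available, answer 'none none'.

Tick 1: prefer A, take bolt from A; A=[gear] B=[shaft,knob,rod] C=[bolt]

Answer: A bolt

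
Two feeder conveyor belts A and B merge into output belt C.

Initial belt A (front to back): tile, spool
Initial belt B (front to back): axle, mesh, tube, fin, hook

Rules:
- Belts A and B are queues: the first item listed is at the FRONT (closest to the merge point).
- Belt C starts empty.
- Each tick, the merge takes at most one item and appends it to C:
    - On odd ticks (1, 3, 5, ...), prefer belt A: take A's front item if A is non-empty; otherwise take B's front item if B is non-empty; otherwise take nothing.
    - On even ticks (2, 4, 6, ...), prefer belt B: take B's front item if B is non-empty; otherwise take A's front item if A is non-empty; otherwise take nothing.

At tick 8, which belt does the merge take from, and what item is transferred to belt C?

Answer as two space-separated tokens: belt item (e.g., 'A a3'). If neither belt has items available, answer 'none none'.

Answer: none none

Derivation:
Tick 1: prefer A, take tile from A; A=[spool] B=[axle,mesh,tube,fin,hook] C=[tile]
Tick 2: prefer B, take axle from B; A=[spool] B=[mesh,tube,fin,hook] C=[tile,axle]
Tick 3: prefer A, take spool from A; A=[-] B=[mesh,tube,fin,hook] C=[tile,axle,spool]
Tick 4: prefer B, take mesh from B; A=[-] B=[tube,fin,hook] C=[tile,axle,spool,mesh]
Tick 5: prefer A, take tube from B; A=[-] B=[fin,hook] C=[tile,axle,spool,mesh,tube]
Tick 6: prefer B, take fin from B; A=[-] B=[hook] C=[tile,axle,spool,mesh,tube,fin]
Tick 7: prefer A, take hook from B; A=[-] B=[-] C=[tile,axle,spool,mesh,tube,fin,hook]
Tick 8: prefer B, both empty, nothing taken; A=[-] B=[-] C=[tile,axle,spool,mesh,tube,fin,hook]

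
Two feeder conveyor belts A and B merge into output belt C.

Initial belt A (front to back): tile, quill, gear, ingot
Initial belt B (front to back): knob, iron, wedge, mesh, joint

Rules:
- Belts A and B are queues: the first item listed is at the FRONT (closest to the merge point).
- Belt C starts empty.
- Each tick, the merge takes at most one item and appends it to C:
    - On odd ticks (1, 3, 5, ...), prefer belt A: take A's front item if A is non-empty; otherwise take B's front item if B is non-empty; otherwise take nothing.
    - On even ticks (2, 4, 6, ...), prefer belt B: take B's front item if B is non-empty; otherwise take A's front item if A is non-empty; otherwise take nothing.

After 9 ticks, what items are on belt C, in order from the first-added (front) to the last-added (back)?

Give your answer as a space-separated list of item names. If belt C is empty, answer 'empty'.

Answer: tile knob quill iron gear wedge ingot mesh joint

Derivation:
Tick 1: prefer A, take tile from A; A=[quill,gear,ingot] B=[knob,iron,wedge,mesh,joint] C=[tile]
Tick 2: prefer B, take knob from B; A=[quill,gear,ingot] B=[iron,wedge,mesh,joint] C=[tile,knob]
Tick 3: prefer A, take quill from A; A=[gear,ingot] B=[iron,wedge,mesh,joint] C=[tile,knob,quill]
Tick 4: prefer B, take iron from B; A=[gear,ingot] B=[wedge,mesh,joint] C=[tile,knob,quill,iron]
Tick 5: prefer A, take gear from A; A=[ingot] B=[wedge,mesh,joint] C=[tile,knob,quill,iron,gear]
Tick 6: prefer B, take wedge from B; A=[ingot] B=[mesh,joint] C=[tile,knob,quill,iron,gear,wedge]
Tick 7: prefer A, take ingot from A; A=[-] B=[mesh,joint] C=[tile,knob,quill,iron,gear,wedge,ingot]
Tick 8: prefer B, take mesh from B; A=[-] B=[joint] C=[tile,knob,quill,iron,gear,wedge,ingot,mesh]
Tick 9: prefer A, take joint from B; A=[-] B=[-] C=[tile,knob,quill,iron,gear,wedge,ingot,mesh,joint]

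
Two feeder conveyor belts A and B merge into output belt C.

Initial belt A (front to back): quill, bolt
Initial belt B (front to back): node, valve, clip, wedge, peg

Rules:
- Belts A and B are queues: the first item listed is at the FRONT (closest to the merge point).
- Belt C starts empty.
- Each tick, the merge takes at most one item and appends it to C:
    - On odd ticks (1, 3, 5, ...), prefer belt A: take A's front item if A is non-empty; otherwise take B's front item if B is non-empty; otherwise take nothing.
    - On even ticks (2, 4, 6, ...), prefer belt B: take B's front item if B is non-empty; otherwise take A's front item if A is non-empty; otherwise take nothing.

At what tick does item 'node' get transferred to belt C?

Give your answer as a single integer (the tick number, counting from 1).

Answer: 2

Derivation:
Tick 1: prefer A, take quill from A; A=[bolt] B=[node,valve,clip,wedge,peg] C=[quill]
Tick 2: prefer B, take node from B; A=[bolt] B=[valve,clip,wedge,peg] C=[quill,node]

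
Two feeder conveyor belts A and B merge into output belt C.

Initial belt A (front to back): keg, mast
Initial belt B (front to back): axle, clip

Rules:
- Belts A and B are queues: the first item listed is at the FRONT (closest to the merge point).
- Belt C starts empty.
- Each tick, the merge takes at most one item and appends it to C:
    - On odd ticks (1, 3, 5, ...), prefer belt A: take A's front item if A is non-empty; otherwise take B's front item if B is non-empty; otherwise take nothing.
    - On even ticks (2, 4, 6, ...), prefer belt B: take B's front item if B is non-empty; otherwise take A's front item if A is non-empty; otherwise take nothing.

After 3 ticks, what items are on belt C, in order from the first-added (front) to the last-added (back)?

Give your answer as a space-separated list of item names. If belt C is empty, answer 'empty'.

Tick 1: prefer A, take keg from A; A=[mast] B=[axle,clip] C=[keg]
Tick 2: prefer B, take axle from B; A=[mast] B=[clip] C=[keg,axle]
Tick 3: prefer A, take mast from A; A=[-] B=[clip] C=[keg,axle,mast]

Answer: keg axle mast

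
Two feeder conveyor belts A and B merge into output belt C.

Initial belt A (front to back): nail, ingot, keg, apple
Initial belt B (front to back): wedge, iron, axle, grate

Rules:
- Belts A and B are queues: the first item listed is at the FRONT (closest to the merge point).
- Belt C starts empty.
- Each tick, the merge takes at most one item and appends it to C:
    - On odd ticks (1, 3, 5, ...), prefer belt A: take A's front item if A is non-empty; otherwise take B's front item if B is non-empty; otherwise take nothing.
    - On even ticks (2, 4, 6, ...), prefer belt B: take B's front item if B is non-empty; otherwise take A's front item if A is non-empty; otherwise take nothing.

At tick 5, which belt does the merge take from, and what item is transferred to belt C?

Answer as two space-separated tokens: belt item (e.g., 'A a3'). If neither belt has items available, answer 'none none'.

Answer: A keg

Derivation:
Tick 1: prefer A, take nail from A; A=[ingot,keg,apple] B=[wedge,iron,axle,grate] C=[nail]
Tick 2: prefer B, take wedge from B; A=[ingot,keg,apple] B=[iron,axle,grate] C=[nail,wedge]
Tick 3: prefer A, take ingot from A; A=[keg,apple] B=[iron,axle,grate] C=[nail,wedge,ingot]
Tick 4: prefer B, take iron from B; A=[keg,apple] B=[axle,grate] C=[nail,wedge,ingot,iron]
Tick 5: prefer A, take keg from A; A=[apple] B=[axle,grate] C=[nail,wedge,ingot,iron,keg]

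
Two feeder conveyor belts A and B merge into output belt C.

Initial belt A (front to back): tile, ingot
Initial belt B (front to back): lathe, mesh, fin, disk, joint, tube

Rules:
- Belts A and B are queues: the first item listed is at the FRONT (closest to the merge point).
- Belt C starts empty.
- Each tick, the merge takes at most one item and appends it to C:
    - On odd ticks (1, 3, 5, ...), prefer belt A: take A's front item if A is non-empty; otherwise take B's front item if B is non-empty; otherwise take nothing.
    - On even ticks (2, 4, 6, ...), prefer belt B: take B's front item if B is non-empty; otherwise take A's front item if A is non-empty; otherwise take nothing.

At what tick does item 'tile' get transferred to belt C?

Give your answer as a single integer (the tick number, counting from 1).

Tick 1: prefer A, take tile from A; A=[ingot] B=[lathe,mesh,fin,disk,joint,tube] C=[tile]

Answer: 1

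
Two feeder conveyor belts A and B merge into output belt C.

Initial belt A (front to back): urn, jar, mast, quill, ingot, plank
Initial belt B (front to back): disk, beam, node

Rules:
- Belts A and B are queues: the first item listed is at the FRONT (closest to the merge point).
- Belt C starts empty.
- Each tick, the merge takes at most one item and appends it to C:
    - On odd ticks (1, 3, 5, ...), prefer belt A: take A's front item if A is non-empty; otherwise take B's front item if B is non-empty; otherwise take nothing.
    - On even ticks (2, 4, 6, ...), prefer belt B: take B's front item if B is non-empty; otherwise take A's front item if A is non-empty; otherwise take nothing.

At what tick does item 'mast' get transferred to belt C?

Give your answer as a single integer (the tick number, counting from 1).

Tick 1: prefer A, take urn from A; A=[jar,mast,quill,ingot,plank] B=[disk,beam,node] C=[urn]
Tick 2: prefer B, take disk from B; A=[jar,mast,quill,ingot,plank] B=[beam,node] C=[urn,disk]
Tick 3: prefer A, take jar from A; A=[mast,quill,ingot,plank] B=[beam,node] C=[urn,disk,jar]
Tick 4: prefer B, take beam from B; A=[mast,quill,ingot,plank] B=[node] C=[urn,disk,jar,beam]
Tick 5: prefer A, take mast from A; A=[quill,ingot,plank] B=[node] C=[urn,disk,jar,beam,mast]

Answer: 5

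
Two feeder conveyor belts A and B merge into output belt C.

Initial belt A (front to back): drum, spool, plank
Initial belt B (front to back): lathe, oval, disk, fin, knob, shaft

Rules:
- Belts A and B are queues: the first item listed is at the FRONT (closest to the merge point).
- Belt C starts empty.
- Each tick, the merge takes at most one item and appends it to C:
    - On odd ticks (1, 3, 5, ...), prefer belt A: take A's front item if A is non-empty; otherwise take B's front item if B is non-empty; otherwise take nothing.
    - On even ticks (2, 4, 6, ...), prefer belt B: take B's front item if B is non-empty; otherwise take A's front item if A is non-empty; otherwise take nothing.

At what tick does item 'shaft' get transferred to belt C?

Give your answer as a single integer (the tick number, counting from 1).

Tick 1: prefer A, take drum from A; A=[spool,plank] B=[lathe,oval,disk,fin,knob,shaft] C=[drum]
Tick 2: prefer B, take lathe from B; A=[spool,plank] B=[oval,disk,fin,knob,shaft] C=[drum,lathe]
Tick 3: prefer A, take spool from A; A=[plank] B=[oval,disk,fin,knob,shaft] C=[drum,lathe,spool]
Tick 4: prefer B, take oval from B; A=[plank] B=[disk,fin,knob,shaft] C=[drum,lathe,spool,oval]
Tick 5: prefer A, take plank from A; A=[-] B=[disk,fin,knob,shaft] C=[drum,lathe,spool,oval,plank]
Tick 6: prefer B, take disk from B; A=[-] B=[fin,knob,shaft] C=[drum,lathe,spool,oval,plank,disk]
Tick 7: prefer A, take fin from B; A=[-] B=[knob,shaft] C=[drum,lathe,spool,oval,plank,disk,fin]
Tick 8: prefer B, take knob from B; A=[-] B=[shaft] C=[drum,lathe,spool,oval,plank,disk,fin,knob]
Tick 9: prefer A, take shaft from B; A=[-] B=[-] C=[drum,lathe,spool,oval,plank,disk,fin,knob,shaft]

Answer: 9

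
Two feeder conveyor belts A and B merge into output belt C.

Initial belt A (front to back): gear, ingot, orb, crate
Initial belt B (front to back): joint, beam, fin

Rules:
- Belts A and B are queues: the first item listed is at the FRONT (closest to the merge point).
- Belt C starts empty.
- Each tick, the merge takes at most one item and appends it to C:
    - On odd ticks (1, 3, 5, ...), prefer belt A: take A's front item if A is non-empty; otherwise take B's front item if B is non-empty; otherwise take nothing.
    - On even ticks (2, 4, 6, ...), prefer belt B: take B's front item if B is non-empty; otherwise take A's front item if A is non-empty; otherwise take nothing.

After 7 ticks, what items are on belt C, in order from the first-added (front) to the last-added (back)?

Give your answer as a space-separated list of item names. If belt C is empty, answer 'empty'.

Answer: gear joint ingot beam orb fin crate

Derivation:
Tick 1: prefer A, take gear from A; A=[ingot,orb,crate] B=[joint,beam,fin] C=[gear]
Tick 2: prefer B, take joint from B; A=[ingot,orb,crate] B=[beam,fin] C=[gear,joint]
Tick 3: prefer A, take ingot from A; A=[orb,crate] B=[beam,fin] C=[gear,joint,ingot]
Tick 4: prefer B, take beam from B; A=[orb,crate] B=[fin] C=[gear,joint,ingot,beam]
Tick 5: prefer A, take orb from A; A=[crate] B=[fin] C=[gear,joint,ingot,beam,orb]
Tick 6: prefer B, take fin from B; A=[crate] B=[-] C=[gear,joint,ingot,beam,orb,fin]
Tick 7: prefer A, take crate from A; A=[-] B=[-] C=[gear,joint,ingot,beam,orb,fin,crate]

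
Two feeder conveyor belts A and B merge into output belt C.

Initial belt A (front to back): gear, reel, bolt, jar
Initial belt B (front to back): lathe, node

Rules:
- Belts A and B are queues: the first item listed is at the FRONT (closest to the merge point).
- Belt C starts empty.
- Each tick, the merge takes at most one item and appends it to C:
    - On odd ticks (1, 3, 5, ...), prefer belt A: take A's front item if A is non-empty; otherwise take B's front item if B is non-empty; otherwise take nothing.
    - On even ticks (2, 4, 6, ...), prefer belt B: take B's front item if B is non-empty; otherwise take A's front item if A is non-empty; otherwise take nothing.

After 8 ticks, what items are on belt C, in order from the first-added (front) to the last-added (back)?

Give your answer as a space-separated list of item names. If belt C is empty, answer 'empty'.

Tick 1: prefer A, take gear from A; A=[reel,bolt,jar] B=[lathe,node] C=[gear]
Tick 2: prefer B, take lathe from B; A=[reel,bolt,jar] B=[node] C=[gear,lathe]
Tick 3: prefer A, take reel from A; A=[bolt,jar] B=[node] C=[gear,lathe,reel]
Tick 4: prefer B, take node from B; A=[bolt,jar] B=[-] C=[gear,lathe,reel,node]
Tick 5: prefer A, take bolt from A; A=[jar] B=[-] C=[gear,lathe,reel,node,bolt]
Tick 6: prefer B, take jar from A; A=[-] B=[-] C=[gear,lathe,reel,node,bolt,jar]
Tick 7: prefer A, both empty, nothing taken; A=[-] B=[-] C=[gear,lathe,reel,node,bolt,jar]
Tick 8: prefer B, both empty, nothing taken; A=[-] B=[-] C=[gear,lathe,reel,node,bolt,jar]

Answer: gear lathe reel node bolt jar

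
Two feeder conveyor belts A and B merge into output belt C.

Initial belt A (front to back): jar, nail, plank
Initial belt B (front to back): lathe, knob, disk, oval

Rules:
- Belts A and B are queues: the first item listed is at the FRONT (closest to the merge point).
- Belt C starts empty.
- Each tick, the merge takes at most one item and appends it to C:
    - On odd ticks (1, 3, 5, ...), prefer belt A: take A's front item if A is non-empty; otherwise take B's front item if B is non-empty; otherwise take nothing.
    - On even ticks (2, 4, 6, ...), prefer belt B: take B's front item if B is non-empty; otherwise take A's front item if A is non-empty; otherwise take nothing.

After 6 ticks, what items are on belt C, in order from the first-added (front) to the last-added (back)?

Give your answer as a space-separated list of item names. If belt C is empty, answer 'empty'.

Answer: jar lathe nail knob plank disk

Derivation:
Tick 1: prefer A, take jar from A; A=[nail,plank] B=[lathe,knob,disk,oval] C=[jar]
Tick 2: prefer B, take lathe from B; A=[nail,plank] B=[knob,disk,oval] C=[jar,lathe]
Tick 3: prefer A, take nail from A; A=[plank] B=[knob,disk,oval] C=[jar,lathe,nail]
Tick 4: prefer B, take knob from B; A=[plank] B=[disk,oval] C=[jar,lathe,nail,knob]
Tick 5: prefer A, take plank from A; A=[-] B=[disk,oval] C=[jar,lathe,nail,knob,plank]
Tick 6: prefer B, take disk from B; A=[-] B=[oval] C=[jar,lathe,nail,knob,plank,disk]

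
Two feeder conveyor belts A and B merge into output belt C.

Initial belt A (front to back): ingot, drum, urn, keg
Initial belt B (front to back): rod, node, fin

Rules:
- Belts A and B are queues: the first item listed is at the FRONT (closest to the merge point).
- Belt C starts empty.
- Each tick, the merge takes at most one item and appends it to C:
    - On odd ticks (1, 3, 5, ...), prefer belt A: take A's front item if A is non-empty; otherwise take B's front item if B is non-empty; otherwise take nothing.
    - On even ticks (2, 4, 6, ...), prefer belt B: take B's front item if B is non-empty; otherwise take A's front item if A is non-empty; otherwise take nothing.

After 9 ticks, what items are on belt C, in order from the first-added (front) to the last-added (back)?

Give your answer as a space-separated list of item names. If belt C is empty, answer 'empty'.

Tick 1: prefer A, take ingot from A; A=[drum,urn,keg] B=[rod,node,fin] C=[ingot]
Tick 2: prefer B, take rod from B; A=[drum,urn,keg] B=[node,fin] C=[ingot,rod]
Tick 3: prefer A, take drum from A; A=[urn,keg] B=[node,fin] C=[ingot,rod,drum]
Tick 4: prefer B, take node from B; A=[urn,keg] B=[fin] C=[ingot,rod,drum,node]
Tick 5: prefer A, take urn from A; A=[keg] B=[fin] C=[ingot,rod,drum,node,urn]
Tick 6: prefer B, take fin from B; A=[keg] B=[-] C=[ingot,rod,drum,node,urn,fin]
Tick 7: prefer A, take keg from A; A=[-] B=[-] C=[ingot,rod,drum,node,urn,fin,keg]
Tick 8: prefer B, both empty, nothing taken; A=[-] B=[-] C=[ingot,rod,drum,node,urn,fin,keg]
Tick 9: prefer A, both empty, nothing taken; A=[-] B=[-] C=[ingot,rod,drum,node,urn,fin,keg]

Answer: ingot rod drum node urn fin keg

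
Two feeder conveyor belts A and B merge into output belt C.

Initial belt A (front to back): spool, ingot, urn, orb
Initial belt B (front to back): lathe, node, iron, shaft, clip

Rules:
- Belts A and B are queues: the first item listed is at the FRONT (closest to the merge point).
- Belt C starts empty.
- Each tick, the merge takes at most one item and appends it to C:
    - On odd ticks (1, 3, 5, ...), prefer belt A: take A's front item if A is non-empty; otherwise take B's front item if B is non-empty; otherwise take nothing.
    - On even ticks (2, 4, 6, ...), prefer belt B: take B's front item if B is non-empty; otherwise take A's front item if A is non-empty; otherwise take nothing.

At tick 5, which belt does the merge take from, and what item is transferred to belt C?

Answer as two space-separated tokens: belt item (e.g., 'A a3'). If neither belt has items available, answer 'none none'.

Answer: A urn

Derivation:
Tick 1: prefer A, take spool from A; A=[ingot,urn,orb] B=[lathe,node,iron,shaft,clip] C=[spool]
Tick 2: prefer B, take lathe from B; A=[ingot,urn,orb] B=[node,iron,shaft,clip] C=[spool,lathe]
Tick 3: prefer A, take ingot from A; A=[urn,orb] B=[node,iron,shaft,clip] C=[spool,lathe,ingot]
Tick 4: prefer B, take node from B; A=[urn,orb] B=[iron,shaft,clip] C=[spool,lathe,ingot,node]
Tick 5: prefer A, take urn from A; A=[orb] B=[iron,shaft,clip] C=[spool,lathe,ingot,node,urn]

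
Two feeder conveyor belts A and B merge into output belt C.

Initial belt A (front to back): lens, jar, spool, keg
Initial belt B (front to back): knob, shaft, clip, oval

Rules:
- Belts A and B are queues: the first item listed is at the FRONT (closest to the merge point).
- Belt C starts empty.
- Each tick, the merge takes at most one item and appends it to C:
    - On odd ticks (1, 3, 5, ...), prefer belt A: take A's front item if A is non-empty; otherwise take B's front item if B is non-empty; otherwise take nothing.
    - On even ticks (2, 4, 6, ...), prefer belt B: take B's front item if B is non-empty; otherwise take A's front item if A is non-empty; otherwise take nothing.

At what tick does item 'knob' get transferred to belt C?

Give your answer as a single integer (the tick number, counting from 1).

Tick 1: prefer A, take lens from A; A=[jar,spool,keg] B=[knob,shaft,clip,oval] C=[lens]
Tick 2: prefer B, take knob from B; A=[jar,spool,keg] B=[shaft,clip,oval] C=[lens,knob]

Answer: 2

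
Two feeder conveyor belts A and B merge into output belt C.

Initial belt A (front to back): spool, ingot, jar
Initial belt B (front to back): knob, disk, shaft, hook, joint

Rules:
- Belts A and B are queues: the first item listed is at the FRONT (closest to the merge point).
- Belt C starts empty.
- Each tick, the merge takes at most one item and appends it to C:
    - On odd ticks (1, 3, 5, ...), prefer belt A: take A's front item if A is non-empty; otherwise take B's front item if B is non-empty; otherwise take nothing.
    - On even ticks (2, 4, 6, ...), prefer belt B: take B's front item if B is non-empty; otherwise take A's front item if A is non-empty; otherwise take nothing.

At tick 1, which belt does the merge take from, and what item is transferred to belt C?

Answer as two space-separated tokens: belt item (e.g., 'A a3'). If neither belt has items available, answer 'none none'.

Answer: A spool

Derivation:
Tick 1: prefer A, take spool from A; A=[ingot,jar] B=[knob,disk,shaft,hook,joint] C=[spool]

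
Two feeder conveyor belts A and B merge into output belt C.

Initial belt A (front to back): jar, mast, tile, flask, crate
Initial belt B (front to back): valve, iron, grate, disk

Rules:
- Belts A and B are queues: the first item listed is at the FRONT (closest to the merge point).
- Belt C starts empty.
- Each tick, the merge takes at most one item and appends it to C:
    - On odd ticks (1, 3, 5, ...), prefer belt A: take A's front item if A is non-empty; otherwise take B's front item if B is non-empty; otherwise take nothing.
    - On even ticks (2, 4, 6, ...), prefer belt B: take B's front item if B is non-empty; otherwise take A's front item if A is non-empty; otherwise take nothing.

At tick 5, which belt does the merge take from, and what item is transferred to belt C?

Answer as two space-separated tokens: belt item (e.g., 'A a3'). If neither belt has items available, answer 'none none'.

Answer: A tile

Derivation:
Tick 1: prefer A, take jar from A; A=[mast,tile,flask,crate] B=[valve,iron,grate,disk] C=[jar]
Tick 2: prefer B, take valve from B; A=[mast,tile,flask,crate] B=[iron,grate,disk] C=[jar,valve]
Tick 3: prefer A, take mast from A; A=[tile,flask,crate] B=[iron,grate,disk] C=[jar,valve,mast]
Tick 4: prefer B, take iron from B; A=[tile,flask,crate] B=[grate,disk] C=[jar,valve,mast,iron]
Tick 5: prefer A, take tile from A; A=[flask,crate] B=[grate,disk] C=[jar,valve,mast,iron,tile]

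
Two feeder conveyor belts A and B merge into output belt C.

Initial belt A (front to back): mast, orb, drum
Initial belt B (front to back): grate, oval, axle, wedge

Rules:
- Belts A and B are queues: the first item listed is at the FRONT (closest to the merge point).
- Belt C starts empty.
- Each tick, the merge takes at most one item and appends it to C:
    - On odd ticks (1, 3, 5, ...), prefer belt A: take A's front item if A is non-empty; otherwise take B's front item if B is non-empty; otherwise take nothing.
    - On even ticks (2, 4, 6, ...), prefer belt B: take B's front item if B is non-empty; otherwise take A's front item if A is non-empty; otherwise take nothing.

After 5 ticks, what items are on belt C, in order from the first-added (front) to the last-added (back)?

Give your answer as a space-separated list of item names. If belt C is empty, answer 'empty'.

Answer: mast grate orb oval drum

Derivation:
Tick 1: prefer A, take mast from A; A=[orb,drum] B=[grate,oval,axle,wedge] C=[mast]
Tick 2: prefer B, take grate from B; A=[orb,drum] B=[oval,axle,wedge] C=[mast,grate]
Tick 3: prefer A, take orb from A; A=[drum] B=[oval,axle,wedge] C=[mast,grate,orb]
Tick 4: prefer B, take oval from B; A=[drum] B=[axle,wedge] C=[mast,grate,orb,oval]
Tick 5: prefer A, take drum from A; A=[-] B=[axle,wedge] C=[mast,grate,orb,oval,drum]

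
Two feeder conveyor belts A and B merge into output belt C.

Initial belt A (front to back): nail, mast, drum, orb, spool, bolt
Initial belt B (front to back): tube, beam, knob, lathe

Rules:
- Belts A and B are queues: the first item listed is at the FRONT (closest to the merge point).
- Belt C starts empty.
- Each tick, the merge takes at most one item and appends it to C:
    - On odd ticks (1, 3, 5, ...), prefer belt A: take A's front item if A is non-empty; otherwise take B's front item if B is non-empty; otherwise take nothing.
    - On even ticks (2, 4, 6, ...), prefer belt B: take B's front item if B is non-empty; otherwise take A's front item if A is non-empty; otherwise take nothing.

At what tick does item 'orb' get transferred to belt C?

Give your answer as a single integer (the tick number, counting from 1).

Answer: 7

Derivation:
Tick 1: prefer A, take nail from A; A=[mast,drum,orb,spool,bolt] B=[tube,beam,knob,lathe] C=[nail]
Tick 2: prefer B, take tube from B; A=[mast,drum,orb,spool,bolt] B=[beam,knob,lathe] C=[nail,tube]
Tick 3: prefer A, take mast from A; A=[drum,orb,spool,bolt] B=[beam,knob,lathe] C=[nail,tube,mast]
Tick 4: prefer B, take beam from B; A=[drum,orb,spool,bolt] B=[knob,lathe] C=[nail,tube,mast,beam]
Tick 5: prefer A, take drum from A; A=[orb,spool,bolt] B=[knob,lathe] C=[nail,tube,mast,beam,drum]
Tick 6: prefer B, take knob from B; A=[orb,spool,bolt] B=[lathe] C=[nail,tube,mast,beam,drum,knob]
Tick 7: prefer A, take orb from A; A=[spool,bolt] B=[lathe] C=[nail,tube,mast,beam,drum,knob,orb]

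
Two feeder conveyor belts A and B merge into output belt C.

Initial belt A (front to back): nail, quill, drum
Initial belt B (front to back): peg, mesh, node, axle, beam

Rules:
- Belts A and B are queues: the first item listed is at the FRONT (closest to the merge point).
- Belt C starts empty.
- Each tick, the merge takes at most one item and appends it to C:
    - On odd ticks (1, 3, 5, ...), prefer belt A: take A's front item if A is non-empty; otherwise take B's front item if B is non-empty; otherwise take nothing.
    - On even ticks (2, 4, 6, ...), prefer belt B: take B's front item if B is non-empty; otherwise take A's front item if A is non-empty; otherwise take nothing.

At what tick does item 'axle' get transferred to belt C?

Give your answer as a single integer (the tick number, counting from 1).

Tick 1: prefer A, take nail from A; A=[quill,drum] B=[peg,mesh,node,axle,beam] C=[nail]
Tick 2: prefer B, take peg from B; A=[quill,drum] B=[mesh,node,axle,beam] C=[nail,peg]
Tick 3: prefer A, take quill from A; A=[drum] B=[mesh,node,axle,beam] C=[nail,peg,quill]
Tick 4: prefer B, take mesh from B; A=[drum] B=[node,axle,beam] C=[nail,peg,quill,mesh]
Tick 5: prefer A, take drum from A; A=[-] B=[node,axle,beam] C=[nail,peg,quill,mesh,drum]
Tick 6: prefer B, take node from B; A=[-] B=[axle,beam] C=[nail,peg,quill,mesh,drum,node]
Tick 7: prefer A, take axle from B; A=[-] B=[beam] C=[nail,peg,quill,mesh,drum,node,axle]

Answer: 7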